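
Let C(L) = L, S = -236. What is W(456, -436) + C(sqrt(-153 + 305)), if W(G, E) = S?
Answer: -236 + 2*sqrt(38) ≈ -223.67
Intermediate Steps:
W(G, E) = -236
W(456, -436) + C(sqrt(-153 + 305)) = -236 + sqrt(-153 + 305) = -236 + sqrt(152) = -236 + 2*sqrt(38)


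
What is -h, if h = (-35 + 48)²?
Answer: -169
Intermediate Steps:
h = 169 (h = 13² = 169)
-h = -1*169 = -169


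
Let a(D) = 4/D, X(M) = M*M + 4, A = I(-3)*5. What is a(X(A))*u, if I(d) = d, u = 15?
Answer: 60/229 ≈ 0.26201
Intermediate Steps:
A = -15 (A = -3*5 = -15)
X(M) = 4 + M² (X(M) = M² + 4 = 4 + M²)
a(X(A))*u = (4/(4 + (-15)²))*15 = (4/(4 + 225))*15 = (4/229)*15 = 60/229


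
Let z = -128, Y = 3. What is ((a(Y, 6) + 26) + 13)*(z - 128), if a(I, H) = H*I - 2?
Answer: -14080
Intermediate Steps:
a(I, H) = -2 + H*I
((a(Y, 6) + 26) + 13)*(z - 128) = (((-2 + 6*3) + 26) + 13)*(-128 - 128) = (((-2 + 18) + 26) + 13)*(-256) = ((16 + 26) + 13)*(-256) = (42 + 13)*(-256) = 55*(-256) = -14080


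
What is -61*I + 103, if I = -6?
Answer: 469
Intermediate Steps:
-61*I + 103 = -61*(-6) + 103 = 366 + 103 = 469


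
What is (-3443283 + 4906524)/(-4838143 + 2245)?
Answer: -487747/1611966 ≈ -0.30258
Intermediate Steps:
(-3443283 + 4906524)/(-4838143 + 2245) = 1463241/(-4835898) = 1463241*(-1/4835898) = -487747/1611966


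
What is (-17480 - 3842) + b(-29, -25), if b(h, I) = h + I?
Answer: -21376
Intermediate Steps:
b(h, I) = I + h
(-17480 - 3842) + b(-29, -25) = (-17480 - 3842) + (-25 - 29) = -21322 - 54 = -21376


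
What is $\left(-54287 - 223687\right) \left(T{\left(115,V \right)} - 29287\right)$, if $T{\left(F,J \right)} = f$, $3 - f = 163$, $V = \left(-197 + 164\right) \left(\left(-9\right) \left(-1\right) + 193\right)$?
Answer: $8185500378$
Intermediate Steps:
$V = -6666$ ($V = - 33 \left(9 + 193\right) = \left(-33\right) 202 = -6666$)
$f = -160$ ($f = 3 - 163 = -160$)
$T{\left(F,J \right)} = -160$
$\left(-54287 - 223687\right) \left(T{\left(115,V \right)} - 29287\right) = \left(-54287 - 223687\right) \left(-160 - 29287\right) = \left(-277974\right) \left(-29447\right) = 8185500378$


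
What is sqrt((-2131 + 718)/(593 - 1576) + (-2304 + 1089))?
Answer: 6*I*sqrt(32573671)/983 ≈ 34.836*I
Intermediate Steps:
sqrt((-2131 + 718)/(593 - 1576) + (-2304 + 1089)) = sqrt(-1413/(-983) - 1215) = sqrt(-1413*(-1/983) - 1215) = sqrt(1413/983 - 1215) = sqrt(-1192932/983) = 6*I*sqrt(32573671)/983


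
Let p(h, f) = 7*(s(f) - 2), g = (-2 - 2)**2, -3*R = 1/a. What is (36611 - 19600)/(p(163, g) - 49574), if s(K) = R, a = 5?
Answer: -255165/743827 ≈ -0.34304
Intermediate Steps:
R = -1/15 (R = -1/3/5 = -1/3*1/5 = -1/15 ≈ -0.066667)
s(K) = -1/15
g = 16 (g = (-4)**2 = 16)
p(h, f) = -217/15 (p(h, f) = 7*(-1/15 - 2) = 7*(-31/15) = -217/15)
(36611 - 19600)/(p(163, g) - 49574) = (36611 - 19600)/(-217/15 - 49574) = 17011/(-743827/15) = 17011*(-15/743827) = -255165/743827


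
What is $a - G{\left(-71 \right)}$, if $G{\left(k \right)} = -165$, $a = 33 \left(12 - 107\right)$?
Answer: $-2970$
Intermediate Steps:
$a = -3135$ ($a = 33 \left(-95\right) = -3135$)
$a - G{\left(-71 \right)} = -3135 - -165 = -3135 + 165 = -2970$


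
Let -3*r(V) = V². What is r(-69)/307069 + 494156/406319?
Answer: 151095160511/124767969011 ≈ 1.2110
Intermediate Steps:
r(V) = -V²/3
r(-69)/307069 + 494156/406319 = -⅓*(-69)²/307069 + 494156/406319 = -⅓*4761*(1/307069) + 494156*(1/406319) = -1587*1/307069 + 494156/406319 = -1587/307069 + 494156/406319 = 151095160511/124767969011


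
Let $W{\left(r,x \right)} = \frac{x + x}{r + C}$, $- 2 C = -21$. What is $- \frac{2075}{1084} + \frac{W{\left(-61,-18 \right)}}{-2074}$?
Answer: $- \frac{217368299}{113534908} \approx -1.9146$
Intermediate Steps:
$C = \frac{21}{2}$ ($C = \left(- \frac{1}{2}\right) \left(-21\right) = \frac{21}{2} \approx 10.5$)
$W{\left(r,x \right)} = \frac{2 x}{\frac{21}{2} + r}$ ($W{\left(r,x \right)} = \frac{x + x}{r + \frac{21}{2}} = \frac{2 x}{\frac{21}{2} + r}$)
$- \frac{2075}{1084} + \frac{W{\left(-61,-18 \right)}}{-2074} = - \frac{2075}{1084} + \frac{4 \left(-18\right) \frac{1}{21 + 2 \left(-61\right)}}{-2074} = \left(-2075\right) \frac{1}{1084} + 4 \left(-18\right) \frac{1}{21 - 122} \left(- \frac{1}{2074}\right) = - \frac{2075}{1084} + 4 \left(-18\right) \frac{1}{-101} \left(- \frac{1}{2074}\right) = - \frac{2075}{1084} + 4 \left(-18\right) \left(- \frac{1}{101}\right) \left(- \frac{1}{2074}\right) = - \frac{2075}{1084} + \frac{72}{101} \left(- \frac{1}{2074}\right) = - \frac{2075}{1084} - \frac{36}{104737} = - \frac{217368299}{113534908}$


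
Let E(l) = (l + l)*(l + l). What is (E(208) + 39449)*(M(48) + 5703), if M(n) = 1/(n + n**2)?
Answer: 950142226595/784 ≈ 1.2119e+9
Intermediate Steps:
E(l) = 4*l**2 (E(l) = (2*l)*(2*l) = 4*l**2)
(E(208) + 39449)*(M(48) + 5703) = (4*208**2 + 39449)*(1/(48*(1 + 48)) + 5703) = (4*43264 + 39449)*((1/48)/49 + 5703) = (173056 + 39449)*((1/48)*(1/49) + 5703) = 212505*(1/2352 + 5703) = 212505*(13413457/2352) = 950142226595/784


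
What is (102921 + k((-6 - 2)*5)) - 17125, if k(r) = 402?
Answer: 86198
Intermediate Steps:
(102921 + k((-6 - 2)*5)) - 17125 = (102921 + 402) - 17125 = 103323 - 17125 = 86198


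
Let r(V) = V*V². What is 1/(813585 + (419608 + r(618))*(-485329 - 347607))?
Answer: -1/196946583593455 ≈ -5.0775e-15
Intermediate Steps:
r(V) = V³
1/(813585 + (419608 + r(618))*(-485329 - 347607)) = 1/(813585 + (419608 + 618³)*(-485329 - 347607)) = 1/(813585 + (419608 + 236029032)*(-832936)) = 1/(813585 + 236448640*(-832936)) = 1/(813585 - 196946584407040) = 1/(-196946583593455) = -1/196946583593455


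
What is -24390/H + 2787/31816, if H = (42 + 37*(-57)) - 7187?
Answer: 400891569/147212632 ≈ 2.7232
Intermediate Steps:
H = -9254 (H = (42 - 2109) - 7187 = -2067 - 7187 = -9254)
-24390/H + 2787/31816 = -24390/(-9254) + 2787/31816 = -24390*(-1/9254) + 2787*(1/31816) = 12195/4627 + 2787/31816 = 400891569/147212632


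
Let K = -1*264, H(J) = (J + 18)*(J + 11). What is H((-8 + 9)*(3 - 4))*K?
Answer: -44880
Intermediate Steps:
H(J) = (11 + J)*(18 + J) (H(J) = (18 + J)*(11 + J) = (11 + J)*(18 + J))
K = -264
H((-8 + 9)*(3 - 4))*K = (198 + ((-8 + 9)*(3 - 4))**2 + 29*((-8 + 9)*(3 - 4)))*(-264) = (198 + (1*(-1))**2 + 29*(1*(-1)))*(-264) = (198 + (-1)**2 + 29*(-1))*(-264) = (198 + 1 - 29)*(-264) = 170*(-264) = -44880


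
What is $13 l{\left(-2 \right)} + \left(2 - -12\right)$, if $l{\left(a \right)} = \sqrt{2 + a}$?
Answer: $14$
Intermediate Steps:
$13 l{\left(-2 \right)} + \left(2 - -12\right) = 13 \sqrt{2 - 2} + \left(2 - -12\right) = 13 \sqrt{0} + \left(2 + 12\right) = 13 \cdot 0 + 14 = 0 + 14 = 14$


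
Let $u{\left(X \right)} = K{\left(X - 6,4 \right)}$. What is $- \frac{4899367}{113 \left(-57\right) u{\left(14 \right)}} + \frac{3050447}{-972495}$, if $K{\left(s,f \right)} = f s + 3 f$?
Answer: $\frac{118184879669}{8351787060} \approx 14.151$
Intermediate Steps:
$K{\left(s,f \right)} = 3 f + f s$
$u{\left(X \right)} = -12 + 4 X$ ($u{\left(X \right)} = 4 \left(3 + \left(X - 6\right)\right) = 4 \left(3 + \left(-6 + X\right)\right) = 4 \left(-3 + X\right) = -12 + 4 X$)
$- \frac{4899367}{113 \left(-57\right) u{\left(14 \right)}} + \frac{3050447}{-972495} = - \frac{4899367}{113 \left(-57\right) \left(-12 + 4 \cdot 14\right)} + \frac{3050447}{-972495} = - \frac{4899367}{\left(-6441\right) \left(-12 + 56\right)} + 3050447 \left(- \frac{1}{972495}\right) = - \frac{4899367}{\left(-6441\right) 44} - \frac{3050447}{972495} = - \frac{4899367}{-283404} - \frac{3050447}{972495} = \left(-4899367\right) \left(- \frac{1}{283404}\right) - \frac{3050447}{972495} = \frac{445397}{25764} - \frac{3050447}{972495} = \frac{118184879669}{8351787060}$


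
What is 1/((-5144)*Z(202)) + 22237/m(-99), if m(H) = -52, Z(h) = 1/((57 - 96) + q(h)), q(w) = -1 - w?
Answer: -7148409/16718 ≈ -427.59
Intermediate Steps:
Z(h) = 1/(-40 - h) (Z(h) = 1/((57 - 96) + (-1 - h)) = 1/(-39 + (-1 - h)) = 1/(-40 - h))
1/((-5144)*Z(202)) + 22237/m(-99) = 1/((-5144)*((-1/(40 + 202)))) + 22237/(-52) = -1/(5144*((-1/242))) + 22237*(-1/52) = -1/(5144*((-1*1/242))) - 22237/52 = -1/(5144*(-1/242)) - 22237/52 = -1/5144*(-242) - 22237/52 = 121/2572 - 22237/52 = -7148409/16718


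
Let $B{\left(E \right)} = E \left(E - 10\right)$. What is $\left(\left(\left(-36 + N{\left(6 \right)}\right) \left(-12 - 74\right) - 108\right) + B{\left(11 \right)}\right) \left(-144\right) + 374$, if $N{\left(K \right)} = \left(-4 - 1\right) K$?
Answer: $-803002$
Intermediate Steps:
$N{\left(K \right)} = - 5 K$
$B{\left(E \right)} = E \left(-10 + E\right)$
$\left(\left(\left(-36 + N{\left(6 \right)}\right) \left(-12 - 74\right) - 108\right) + B{\left(11 \right)}\right) \left(-144\right) + 374 = \left(\left(\left(-36 - 30\right) \left(-12 - 74\right) - 108\right) + 11 \left(-10 + 11\right)\right) \left(-144\right) + 374 = \left(\left(\left(-36 - 30\right) \left(-86\right) - 108\right) + 11 \cdot 1\right) \left(-144\right) + 374 = \left(\left(\left(-66\right) \left(-86\right) - 108\right) + 11\right) \left(-144\right) + 374 = \left(\left(5676 - 108\right) + 11\right) \left(-144\right) + 374 = \left(5568 + 11\right) \left(-144\right) + 374 = 5579 \left(-144\right) + 374 = -803376 + 374 = -803002$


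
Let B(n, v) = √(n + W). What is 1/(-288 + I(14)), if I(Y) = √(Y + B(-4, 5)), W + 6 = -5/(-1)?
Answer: -1/(288 - √(14 + I*√5)) ≈ -0.0035181 - 3.6866e-6*I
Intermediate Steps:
W = -1 (W = -6 - 5/(-1) = -6 - 5*(-1) = -6 + 5 = -1)
B(n, v) = √(-1 + n) (B(n, v) = √(n - 1) = √(-1 + n))
I(Y) = √(Y + I*√5) (I(Y) = √(Y + √(-1 - 4)) = √(Y + √(-5)) = √(Y + I*√5))
1/(-288 + I(14)) = 1/(-288 + √(14 + I*√5))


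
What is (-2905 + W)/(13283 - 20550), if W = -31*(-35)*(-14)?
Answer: 18095/7267 ≈ 2.4900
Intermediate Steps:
W = -15190 (W = 1085*(-14) = -15190)
(-2905 + W)/(13283 - 20550) = (-2905 - 15190)/(13283 - 20550) = -18095/(-7267) = -18095*(-1/7267) = 18095/7267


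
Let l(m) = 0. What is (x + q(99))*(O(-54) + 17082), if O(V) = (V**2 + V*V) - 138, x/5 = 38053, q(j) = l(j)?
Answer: 4333475640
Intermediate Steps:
q(j) = 0
x = 190265 (x = 5*38053 = 190265)
O(V) = -138 + 2*V**2 (O(V) = (V**2 + V**2) - 138 = 2*V**2 - 138 = -138 + 2*V**2)
(x + q(99))*(O(-54) + 17082) = (190265 + 0)*((-138 + 2*(-54)**2) + 17082) = 190265*((-138 + 2*2916) + 17082) = 190265*((-138 + 5832) + 17082) = 190265*(5694 + 17082) = 190265*22776 = 4333475640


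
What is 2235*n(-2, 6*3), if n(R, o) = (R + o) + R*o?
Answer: -44700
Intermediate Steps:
n(R, o) = R + o + R*o
2235*n(-2, 6*3) = 2235*(-2 + 6*3 - 12*3) = 2235*(-2 + 18 - 2*18) = 2235*(-2 + 18 - 36) = 2235*(-20) = -44700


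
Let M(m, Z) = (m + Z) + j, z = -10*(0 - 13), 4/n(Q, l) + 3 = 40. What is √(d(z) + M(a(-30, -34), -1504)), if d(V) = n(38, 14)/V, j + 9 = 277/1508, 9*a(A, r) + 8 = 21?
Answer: I*√264666974830115/418470 ≈ 38.876*I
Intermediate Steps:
a(A, r) = 13/9 (a(A, r) = -8/9 + (⅑)*21 = -8/9 + 7/3 = 13/9)
j = -13295/1508 (j = -9 + 277/1508 = -13295/1508 ≈ -8.8163)
n(Q, l) = 4/37 (n(Q, l) = 4/(-3 + 40) = 4/37)
z = 130 (z = -10*(-13) = 130)
d(V) = 4/(37*V)
M(m, Z) = -13295/1508 + Z + m (M(m, Z) = (m + Z) - 13295/1508 = (Z + m) - 13295/1508 = -13295/1508 + Z + m)
√(d(z) + M(a(-30, -34), -1504)) = √((4/37)/130 + (-13295/1508 - 1504 + 13/9)) = √((4/37)*(1/130) - 20512339/13572) = √(2/2405 - 20512339/13572) = √(-3794780627/2510820) = I*√264666974830115/418470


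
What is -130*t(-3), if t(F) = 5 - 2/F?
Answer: -2210/3 ≈ -736.67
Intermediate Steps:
-130*t(-3) = -130*(5 - 2/(-3)) = -130*(5 - 2*(-⅓)) = -130*(5 + ⅔) = -130*17/3 = -2210/3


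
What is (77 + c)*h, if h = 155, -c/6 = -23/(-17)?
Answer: 181505/17 ≈ 10677.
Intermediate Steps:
c = -138/17 (c = -(-138)/(-17) = -(-138)*(-1)/17 = -6*23/17 = -138/17 ≈ -8.1176)
(77 + c)*h = (77 - 138/17)*155 = (1171/17)*155 = 181505/17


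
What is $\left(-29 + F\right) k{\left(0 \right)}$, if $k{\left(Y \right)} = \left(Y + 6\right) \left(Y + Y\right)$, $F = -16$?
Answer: $0$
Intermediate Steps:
$k{\left(Y \right)} = 2 Y \left(6 + Y\right)$ ($k{\left(Y \right)} = \left(6 + Y\right) 2 Y = 2 Y \left(6 + Y\right)$)
$\left(-29 + F\right) k{\left(0 \right)} = \left(-29 - 16\right) 2 \cdot 0 \left(6 + 0\right) = - 45 \cdot 2 \cdot 0 \cdot 6 = \left(-45\right) 0 = 0$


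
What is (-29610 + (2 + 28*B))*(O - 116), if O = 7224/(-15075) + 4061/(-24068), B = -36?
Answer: 107979566335726/30235425 ≈ 3.5713e+6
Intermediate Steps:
O = -78362269/120941700 (O = 7224*(-1/15075) + 4061*(-1/24068) = -2408/5025 - 4061/24068 = -78362269/120941700 ≈ -0.64793)
(-29610 + (2 + 28*B))*(O - 116) = (-29610 + (2 + 28*(-36)))*(-78362269/120941700 - 116) = (-29610 + (2 - 1008))*(-14107599469/120941700) = (-29610 - 1006)*(-14107599469/120941700) = -30616*(-14107599469/120941700) = 107979566335726/30235425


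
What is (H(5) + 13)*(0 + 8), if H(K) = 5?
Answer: 144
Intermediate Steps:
(H(5) + 13)*(0 + 8) = (5 + 13)*(0 + 8) = 18*8 = 144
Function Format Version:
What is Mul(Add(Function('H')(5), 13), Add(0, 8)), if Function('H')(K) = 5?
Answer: 144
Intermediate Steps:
Mul(Add(Function('H')(5), 13), Add(0, 8)) = Mul(Add(5, 13), Add(0, 8)) = Mul(18, 8) = 144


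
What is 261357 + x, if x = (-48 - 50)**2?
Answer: 270961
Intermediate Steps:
x = 9604 (x = (-98)**2 = 9604)
261357 + x = 261357 + 9604 = 270961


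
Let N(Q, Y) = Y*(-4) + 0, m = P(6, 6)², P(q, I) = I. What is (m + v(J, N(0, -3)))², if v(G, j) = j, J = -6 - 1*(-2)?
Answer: 2304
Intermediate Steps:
J = -4 (J = -6 + 2 = -4)
m = 36 (m = 6² = 36)
N(Q, Y) = -4*Y (N(Q, Y) = -4*Y + 0 = -4*Y)
(m + v(J, N(0, -3)))² = (36 - 4*(-3))² = (36 + 12)² = 48² = 2304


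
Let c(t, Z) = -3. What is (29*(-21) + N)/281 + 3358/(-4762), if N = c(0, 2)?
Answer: -1928971/669061 ≈ -2.8831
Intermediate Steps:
N = -3
(29*(-21) + N)/281 + 3358/(-4762) = (29*(-21) - 3)/281 + 3358/(-4762) = (-609 - 3)*(1/281) + 3358*(-1/4762) = -612*1/281 - 1679/2381 = -612/281 - 1679/2381 = -1928971/669061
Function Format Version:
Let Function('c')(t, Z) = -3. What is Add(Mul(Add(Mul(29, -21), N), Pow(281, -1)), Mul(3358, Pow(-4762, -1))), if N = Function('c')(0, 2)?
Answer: Rational(-1928971, 669061) ≈ -2.8831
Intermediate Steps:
N = -3
Add(Mul(Add(Mul(29, -21), N), Pow(281, -1)), Mul(3358, Pow(-4762, -1))) = Add(Mul(Add(Mul(29, -21), -3), Pow(281, -1)), Mul(3358, Pow(-4762, -1))) = Add(Mul(Add(-609, -3), Rational(1, 281)), Mul(3358, Rational(-1, 4762))) = Add(Mul(-612, Rational(1, 281)), Rational(-1679, 2381)) = Add(Rational(-612, 281), Rational(-1679, 2381)) = Rational(-1928971, 669061)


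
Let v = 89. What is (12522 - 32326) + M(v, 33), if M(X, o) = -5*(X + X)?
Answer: -20694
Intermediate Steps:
M(X, o) = -10*X
(12522 - 32326) + M(v, 33) = (12522 - 32326) - 10*89 = -19804 - 890 = -20694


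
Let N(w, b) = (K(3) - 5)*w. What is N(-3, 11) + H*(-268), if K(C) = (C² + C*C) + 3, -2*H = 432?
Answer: 57840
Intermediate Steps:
H = -216 (H = -½*432 = -216)
K(C) = 3 + 2*C² (K(C) = (C² + C²) + 3 = 2*C² + 3 = 3 + 2*C²)
N(w, b) = 16*w (N(w, b) = ((3 + 2*3²) - 5)*w = ((3 + 2*9) - 5)*w = ((3 + 18) - 5)*w = (21 - 5)*w = 16*w)
N(-3, 11) + H*(-268) = 16*(-3) - 216*(-268) = -48 + 57888 = 57840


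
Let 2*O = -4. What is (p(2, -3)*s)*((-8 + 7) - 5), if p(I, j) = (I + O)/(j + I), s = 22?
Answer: 0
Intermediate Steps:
O = -2 (O = (1/2)*(-4) = -2)
p(I, j) = (-2 + I)/(I + j) (p(I, j) = (I - 2)/(j + I) = (-2 + I)/(I + j))
(p(2, -3)*s)*((-8 + 7) - 5) = (((-2 + 2)/(2 - 3))*22)*((-8 + 7) - 5) = ((0/(-1))*22)*(-1 - 5) = (-1*0*22)*(-6) = (0*22)*(-6) = 0*(-6) = 0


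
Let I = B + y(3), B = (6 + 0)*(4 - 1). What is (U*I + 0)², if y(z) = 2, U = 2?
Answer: 1600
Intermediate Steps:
B = 18 (B = 6*3 = 18)
I = 20 (I = 18 + 2 = 20)
(U*I + 0)² = (2*20 + 0)² = (40 + 0)² = 40² = 1600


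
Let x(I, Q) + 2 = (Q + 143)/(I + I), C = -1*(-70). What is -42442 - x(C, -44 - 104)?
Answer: -1188319/28 ≈ -42440.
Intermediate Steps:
C = 70
x(I, Q) = -2 + (143 + Q)/(2*I) (x(I, Q) = -2 + (Q + 143)/(I + I) = -2 + (143 + Q)/((2*I)) = -2 + (143 + Q)*(1/(2*I)) = -2 + (143 + Q)/(2*I))
-42442 - x(C, -44 - 104) = -42442 - (143 + (-44 - 104) - 4*70)/(2*70) = -42442 - (143 - 148 - 280)/(2*70) = -42442 - (-285)/(2*70) = -42442 - 1*(-57/28) = -42442 + 57/28 = -1188319/28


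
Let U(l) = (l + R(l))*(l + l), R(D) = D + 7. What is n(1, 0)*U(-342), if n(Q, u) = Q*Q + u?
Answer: 463068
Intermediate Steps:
R(D) = 7 + D
n(Q, u) = u + Q² (n(Q, u) = Q² + u = u + Q²)
U(l) = 2*l*(7 + 2*l) (U(l) = (l + (7 + l))*(l + l) = (7 + 2*l)*(2*l) = 2*l*(7 + 2*l))
n(1, 0)*U(-342) = (0 + 1²)*(2*(-342)*(7 + 2*(-342))) = (0 + 1)*(2*(-342)*(7 - 684)) = 1*(2*(-342)*(-677)) = 1*463068 = 463068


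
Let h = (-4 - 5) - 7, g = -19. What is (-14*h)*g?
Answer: -4256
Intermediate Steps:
h = -16 (h = -9 - 7 = -16)
(-14*h)*g = -14*(-16)*(-19) = 224*(-19) = -4256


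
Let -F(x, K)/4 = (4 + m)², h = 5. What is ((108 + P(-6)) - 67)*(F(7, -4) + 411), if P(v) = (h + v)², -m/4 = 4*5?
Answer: -953106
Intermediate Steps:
m = -80 (m = -16*5 = -4*20 = -80)
P(v) = (5 + v)²
F(x, K) = -23104 (F(x, K) = -4*(4 - 80)² = -4*(-76)² = -4*5776 = -23104)
((108 + P(-6)) - 67)*(F(7, -4) + 411) = ((108 + (5 - 6)²) - 67)*(-23104 + 411) = ((108 + (-1)²) - 67)*(-22693) = ((108 + 1) - 67)*(-22693) = (109 - 67)*(-22693) = 42*(-22693) = -953106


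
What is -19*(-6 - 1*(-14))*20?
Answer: -3040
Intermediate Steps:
-19*(-6 - 1*(-14))*20 = -19*(-6 + 14)*20 = -19*8*20 = -152*20 = -3040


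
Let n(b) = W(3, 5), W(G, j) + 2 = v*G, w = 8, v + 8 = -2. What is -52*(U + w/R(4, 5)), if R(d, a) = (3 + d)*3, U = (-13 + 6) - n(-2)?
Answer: -27716/21 ≈ -1319.8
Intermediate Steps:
v = -10 (v = -8 - 2 = -10)
W(G, j) = -2 - 10*G
n(b) = -32 (n(b) = -2 - 10*3 = -2 - 30 = -32)
U = 25 (U = (-13 + 6) - 1*(-32) = -7 + 32 = 25)
R(d, a) = 9 + 3*d
-52*(U + w/R(4, 5)) = -52*(25 + 8/(9 + 3*4)) = -52*(25 + 8/(9 + 12)) = -52*(25 + 8/21) = -52*533/21 = -27716/21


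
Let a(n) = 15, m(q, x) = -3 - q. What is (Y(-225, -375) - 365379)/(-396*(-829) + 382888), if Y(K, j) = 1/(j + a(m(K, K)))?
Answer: -131536441/256021920 ≈ -0.51377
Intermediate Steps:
Y(K, j) = 1/(15 + j) (Y(K, j) = 1/(j + 15) = 1/(15 + j))
(Y(-225, -375) - 365379)/(-396*(-829) + 382888) = (1/(15 - 375) - 365379)/(-396*(-829) + 382888) = (1/(-360) - 365379)/(328284 + 382888) = (-1/360 - 365379)/711172 = -131536441/360*1/711172 = -131536441/256021920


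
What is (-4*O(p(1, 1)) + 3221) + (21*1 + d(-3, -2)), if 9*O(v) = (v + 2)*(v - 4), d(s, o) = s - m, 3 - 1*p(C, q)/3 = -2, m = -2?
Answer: 28421/9 ≈ 3157.9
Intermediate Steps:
p(C, q) = 15 (p(C, q) = 9 - 3*(-2) = 9 + 6 = 15)
d(s, o) = 2 + s (d(s, o) = s - 1*(-2) = s + 2 = 2 + s)
O(v) = (-4 + v)*(2 + v)/9 (O(v) = ((v + 2)*(v - 4))/9 = ((2 + v)*(-4 + v))/9 = ((-4 + v)*(2 + v))/9 = (-4 + v)*(2 + v)/9)
(-4*O(p(1, 1)) + 3221) + (21*1 + d(-3, -2)) = (-4*(-8/9 - 2/9*15 + (⅑)*15²) + 3221) + (21*1 + (2 - 3)) = (-4*(-8/9 - 10/3 + (⅑)*225) + 3221) + (21 - 1) = (-4*(-8/9 - 10/3 + 25) + 3221) + 20 = (-4*187/9 + 3221) + 20 = (-748/9 + 3221) + 20 = 28241/9 + 20 = 28421/9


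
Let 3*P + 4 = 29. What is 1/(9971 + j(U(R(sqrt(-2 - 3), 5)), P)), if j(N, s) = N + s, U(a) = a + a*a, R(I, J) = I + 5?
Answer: -3*I/(-30013*I + 33*sqrt(5)) ≈ 9.9956e-5 - 2.4575e-7*I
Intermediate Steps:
P = 25/3 (P = -4/3 + (1/3)*29 = -4/3 + 29/3 = 25/3 ≈ 8.3333)
R(I, J) = 5 + I
U(a) = a + a**2
1/(9971 + j(U(R(sqrt(-2 - 3), 5)), P)) = 1/(9971 + ((5 + sqrt(-2 - 3))*(1 + (5 + sqrt(-2 - 3))) + 25/3)) = 1/(9971 + ((5 + sqrt(-5))*(1 + (5 + sqrt(-5))) + 25/3)) = 1/(9971 + ((5 + I*sqrt(5))*(1 + (5 + I*sqrt(5))) + 25/3)) = 1/(9971 + ((5 + I*sqrt(5))*(6 + I*sqrt(5)) + 25/3)) = 1/(9971 + (25/3 + (5 + I*sqrt(5))*(6 + I*sqrt(5)))) = 1/(29938/3 + (5 + I*sqrt(5))*(6 + I*sqrt(5)))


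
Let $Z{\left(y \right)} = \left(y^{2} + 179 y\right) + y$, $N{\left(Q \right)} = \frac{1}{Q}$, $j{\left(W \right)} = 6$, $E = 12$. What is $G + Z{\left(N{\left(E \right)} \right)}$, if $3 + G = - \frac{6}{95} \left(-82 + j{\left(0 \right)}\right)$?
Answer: $\frac{12101}{720} \approx 16.807$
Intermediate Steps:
$Z{\left(y \right)} = y^{2} + 180 y$
$G = \frac{9}{5}$ ($G = -3 + - \frac{6}{95} \left(-82 + 6\right) = -3 + \left(-6\right) \frac{1}{95} \left(-76\right) = -3 - - \frac{24}{5} = -3 + \frac{24}{5} = \frac{9}{5} \approx 1.8$)
$G + Z{\left(N{\left(E \right)} \right)} = \frac{9}{5} + \frac{180 + \frac{1}{12}}{12} = \frac{9}{5} + \frac{1}{12} \cdot \frac{2161}{12} = \frac{9}{5} + \frac{2161}{144} = \frac{12101}{720}$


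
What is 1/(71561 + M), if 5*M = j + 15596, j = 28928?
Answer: 5/402329 ≈ 1.2428e-5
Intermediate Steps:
M = 44524/5 (M = (28928 + 15596)/5 = (⅕)*44524 = 44524/5 ≈ 8904.8)
1/(71561 + M) = 1/(71561 + 44524/5) = 1/(402329/5) = 5/402329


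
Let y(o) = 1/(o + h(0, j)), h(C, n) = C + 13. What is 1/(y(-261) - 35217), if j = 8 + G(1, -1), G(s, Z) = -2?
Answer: -248/8733817 ≈ -2.8395e-5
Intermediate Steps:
j = 6 (j = 8 - 2 = 6)
h(C, n) = 13 + C
y(o) = 1/(13 + o) (y(o) = 1/(o + (13 + 0)) = 1/(o + 13) = 1/(13 + o))
1/(y(-261) - 35217) = 1/(1/(13 - 261) - 35217) = 1/(1/(-248) - 35217) = 1/(-1/248 - 35217) = 1/(-8733817/248) = -248/8733817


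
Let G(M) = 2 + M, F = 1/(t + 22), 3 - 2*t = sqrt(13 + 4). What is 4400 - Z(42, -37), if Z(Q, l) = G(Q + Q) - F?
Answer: 4728191/1096 + sqrt(17)/1096 ≈ 4314.0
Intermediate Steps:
t = 3/2 - sqrt(17)/2 (t = 3/2 - sqrt(13 + 4)/2 = 3/2 - sqrt(17)/2 ≈ -0.56155)
F = 1/(47/2 - sqrt(17)/2) (F = 1/((3/2 - sqrt(17)/2) + 22) = 1/(47/2 - sqrt(17)/2) ≈ 0.046645)
Z(Q, l) = 2145/1096 + 2*Q - sqrt(17)/1096 (Z(Q, l) = (2 + (Q + Q)) - (47/1096 + sqrt(17)/1096) = (2 + 2*Q) + (-47/1096 - sqrt(17)/1096) = 2145/1096 + 2*Q - sqrt(17)/1096)
4400 - Z(42, -37) = 4400 - (2145/1096 + 2*42 - sqrt(17)/1096) = 4400 - (2145/1096 + 84 - sqrt(17)/1096) = 4400 - (94209/1096 - sqrt(17)/1096) = 4400 + (-94209/1096 + sqrt(17)/1096) = 4728191/1096 + sqrt(17)/1096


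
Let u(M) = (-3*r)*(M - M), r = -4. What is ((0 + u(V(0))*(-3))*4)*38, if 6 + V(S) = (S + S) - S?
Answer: 0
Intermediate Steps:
V(S) = -6 + S (V(S) = -6 + ((S + S) - S) = -6 + (2*S - S) = -6 + S)
u(M) = 0 (u(M) = (-3*(-4))*(M - M) = 12*0 = 0)
((0 + u(V(0))*(-3))*4)*38 = ((0 + 0*(-3))*4)*38 = ((0 + 0)*4)*38 = (0*4)*38 = 0*38 = 0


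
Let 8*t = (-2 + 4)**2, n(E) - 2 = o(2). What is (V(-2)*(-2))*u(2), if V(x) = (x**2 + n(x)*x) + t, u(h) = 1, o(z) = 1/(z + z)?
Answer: 0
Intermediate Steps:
o(z) = 1/(2*z)
n(E) = 9/4 (n(E) = 2 + (1/2)/2 = 2 + (1/2)*(1/2) = 2 + 1/4 = 9/4)
t = 1/2 (t = (-2 + 4)**2/8 = (1/8)*2**2 = (1/8)*4 = 1/2 ≈ 0.50000)
V(x) = 1/2 + x**2 + 9*x/4 (V(x) = (x**2 + 9*x/4) + 1/2 = 1/2 + x**2 + 9*x/4)
(V(-2)*(-2))*u(2) = ((1/2 + (-2)**2 + (9/4)*(-2))*(-2))*1 = ((1/2 + 4 - 9/2)*(-2))*1 = (0*(-2))*1 = 0*1 = 0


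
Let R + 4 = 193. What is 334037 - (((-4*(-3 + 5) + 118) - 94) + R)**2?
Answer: 292012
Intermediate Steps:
R = 189 (R = -4 + 193 = 189)
334037 - (((-4*(-3 + 5) + 118) - 94) + R)**2 = 334037 - (((-4*(-3 + 5) + 118) - 94) + 189)**2 = 334037 - (((-4*2 + 118) - 94) + 189)**2 = 334037 - (((-8 + 118) - 94) + 189)**2 = 334037 - ((110 - 94) + 189)**2 = 334037 - (16 + 189)**2 = 334037 - 1*205**2 = 334037 - 1*42025 = 334037 - 42025 = 292012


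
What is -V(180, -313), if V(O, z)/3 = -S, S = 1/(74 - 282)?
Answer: -3/208 ≈ -0.014423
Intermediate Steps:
S = -1/208 (S = 1/(-208) = -1/208 ≈ -0.0048077)
V(O, z) = 3/208 (V(O, z) = 3*(-1*(-1/208)) = 3*(1/208) = 3/208)
-V(180, -313) = -1*3/208 = -3/208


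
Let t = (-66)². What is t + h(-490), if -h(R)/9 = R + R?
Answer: 13176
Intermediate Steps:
t = 4356
h(R) = -18*R (h(R) = -9*(R + R) = -18*R)
t + h(-490) = 4356 - 18*(-490) = 4356 + 8820 = 13176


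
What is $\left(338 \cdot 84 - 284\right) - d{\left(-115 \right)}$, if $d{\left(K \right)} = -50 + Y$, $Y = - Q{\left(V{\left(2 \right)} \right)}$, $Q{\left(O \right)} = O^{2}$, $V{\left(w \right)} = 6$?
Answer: $28194$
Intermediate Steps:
$Y = -36$ ($Y = - 6^{2} = \left(-1\right) 36 = -36$)
$d{\left(K \right)} = -86$ ($d{\left(K \right)} = -50 - 36 = -86$)
$\left(338 \cdot 84 - 284\right) - d{\left(-115 \right)} = \left(338 \cdot 84 - 284\right) - -86 = \left(28392 - 284\right) + 86 = 28108 + 86 = 28194$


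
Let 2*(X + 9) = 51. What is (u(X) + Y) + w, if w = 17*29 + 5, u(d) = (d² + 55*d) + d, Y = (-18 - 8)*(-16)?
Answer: 8441/4 ≈ 2110.3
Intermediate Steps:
Y = 416 (Y = -26*(-16) = 416)
X = 33/2 (X = -9 + (½)*51 = -9 + 51/2 = 33/2 ≈ 16.500)
u(d) = d² + 56*d
w = 498 (w = 493 + 5 = 498)
(u(X) + Y) + w = (33*(56 + 33/2)/2 + 416) + 498 = ((33/2)*(145/2) + 416) + 498 = (4785/4 + 416) + 498 = 6449/4 + 498 = 8441/4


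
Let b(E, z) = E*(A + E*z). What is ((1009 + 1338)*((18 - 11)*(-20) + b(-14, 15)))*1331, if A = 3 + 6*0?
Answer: 8615597606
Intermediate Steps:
A = 3 (A = 3 + 0 = 3)
b(E, z) = E*(3 + E*z)
((1009 + 1338)*((18 - 11)*(-20) + b(-14, 15)))*1331 = ((1009 + 1338)*((18 - 11)*(-20) - 14*(3 - 14*15)))*1331 = (2347*(7*(-20) - 14*(3 - 210)))*1331 = (2347*(-140 - 14*(-207)))*1331 = (2347*(-140 + 2898))*1331 = (2347*2758)*1331 = 6473026*1331 = 8615597606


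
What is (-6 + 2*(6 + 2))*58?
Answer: 580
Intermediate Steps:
(-6 + 2*(6 + 2))*58 = (-6 + 2*8)*58 = (-6 + 16)*58 = 10*58 = 580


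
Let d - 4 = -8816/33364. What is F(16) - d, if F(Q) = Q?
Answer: 5384/439 ≈ 12.264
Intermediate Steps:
d = 1640/439 (d = 4 - 8816/33364 = 4 - 8816*1/33364 = 4 - 116/439 = 1640/439 ≈ 3.7358)
F(16) - d = 16 - 1*1640/439 = 16 - 1640/439 = 5384/439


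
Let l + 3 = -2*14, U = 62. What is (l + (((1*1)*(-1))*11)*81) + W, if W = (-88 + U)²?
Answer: -246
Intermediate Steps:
l = -31 (l = -3 - 2*14 = -3 - 28 = -31)
W = 676 (W = (-88 + 62)² = (-26)² = 676)
(l + (((1*1)*(-1))*11)*81) + W = (-31 + (((1*1)*(-1))*11)*81) + 676 = (-31 + ((1*(-1))*11)*81) + 676 = (-31 - 1*11*81) + 676 = (-31 - 11*81) + 676 = (-31 - 891) + 676 = -922 + 676 = -246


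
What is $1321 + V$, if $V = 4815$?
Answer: $6136$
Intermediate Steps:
$1321 + V = 1321 + 4815 = 6136$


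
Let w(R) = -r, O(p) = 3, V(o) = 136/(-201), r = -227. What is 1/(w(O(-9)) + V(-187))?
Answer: 201/45491 ≈ 0.0044185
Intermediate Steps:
V(o) = -136/201 (V(o) = 136*(-1/201) = -136/201)
w(R) = 227 (w(R) = -1*(-227) = 227)
1/(w(O(-9)) + V(-187)) = 1/(227 - 136/201) = 1/(45491/201) = 201/45491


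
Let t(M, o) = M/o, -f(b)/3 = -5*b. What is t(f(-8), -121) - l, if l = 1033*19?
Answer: -2374747/121 ≈ -19626.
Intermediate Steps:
f(b) = 15*b (f(b) = -(-15)*b = 15*b)
l = 19627
t(f(-8), -121) - l = (15*(-8))/(-121) - 1*19627 = -120*(-1/121) - 19627 = 120/121 - 19627 = -2374747/121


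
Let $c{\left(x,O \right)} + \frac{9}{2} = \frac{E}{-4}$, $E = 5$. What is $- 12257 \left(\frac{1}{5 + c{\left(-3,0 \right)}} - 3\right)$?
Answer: $\frac{159341}{3} \approx 53114.0$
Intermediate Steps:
$c{\left(x,O \right)} = - \frac{23}{4}$ ($c{\left(x,O \right)} = - \frac{9}{2} + \frac{5}{-4} = - \frac{9}{2} + 5 \left(- \frac{1}{4}\right) = - \frac{9}{2} - \frac{5}{4} = - \frac{23}{4}$)
$- 12257 \left(\frac{1}{5 + c{\left(-3,0 \right)}} - 3\right) = - 12257 \left(\frac{1}{5 - \frac{23}{4}} - 3\right) = - 12257 \left(\frac{1}{- \frac{3}{4}} - 3\right) = - 12257 \left(- \frac{4}{3} - 3\right) = \left(-12257\right) \left(- \frac{13}{3}\right) = \frac{159341}{3}$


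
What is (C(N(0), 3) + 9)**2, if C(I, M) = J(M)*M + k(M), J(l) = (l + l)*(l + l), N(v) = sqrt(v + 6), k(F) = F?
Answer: 14400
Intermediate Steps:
N(v) = sqrt(6 + v)
J(l) = 4*l**2 (J(l) = (2*l)*(2*l) = 4*l**2)
C(I, M) = M + 4*M**3 (C(I, M) = (4*M**2)*M + M = 4*M**3 + M = M + 4*M**3)
(C(N(0), 3) + 9)**2 = ((3 + 4*3**3) + 9)**2 = ((3 + 4*27) + 9)**2 = ((3 + 108) + 9)**2 = (111 + 9)**2 = 120**2 = 14400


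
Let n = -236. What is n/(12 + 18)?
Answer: -118/15 ≈ -7.8667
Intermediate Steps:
n/(12 + 18) = -236/(12 + 18) = -236/30 = (1/30)*(-236) = -118/15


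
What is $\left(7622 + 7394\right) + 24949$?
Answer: $39965$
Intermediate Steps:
$\left(7622 + 7394\right) + 24949 = 15016 + 24949 = 39965$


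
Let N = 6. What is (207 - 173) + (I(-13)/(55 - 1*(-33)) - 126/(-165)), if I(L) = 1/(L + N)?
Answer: 107067/3080 ≈ 34.762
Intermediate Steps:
I(L) = 1/(6 + L) (I(L) = 1/(L + 6) = 1/(6 + L))
(207 - 173) + (I(-13)/(55 - 1*(-33)) - 126/(-165)) = (207 - 173) + (1/((6 - 13)*(55 - 1*(-33))) - 126/(-165)) = 34 + (1/((-7)*(55 + 33)) - 126*(-1/165)) = 34 + (-⅐/88 + 42/55) = 34 + (-⅐*1/88 + 42/55) = 34 + (-1/616 + 42/55) = 34 + 2347/3080 = 107067/3080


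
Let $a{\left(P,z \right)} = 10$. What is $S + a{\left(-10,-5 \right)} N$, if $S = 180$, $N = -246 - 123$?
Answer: $-3510$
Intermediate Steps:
$N = -369$ ($N = -246 - 123 = -369$)
$S + a{\left(-10,-5 \right)} N = 180 + 10 \left(-369\right) = 180 - 3690 = -3510$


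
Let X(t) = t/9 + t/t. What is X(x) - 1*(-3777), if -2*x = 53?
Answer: 67951/18 ≈ 3775.1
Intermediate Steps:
x = -53/2 (x = -1/2*53 = -53/2 ≈ -26.500)
X(t) = 1 + t/9 (X(t) = t*(1/9) + 1 = t/9 + 1 = 1 + t/9)
X(x) - 1*(-3777) = (1 + (1/9)*(-53/2)) - 1*(-3777) = (1 - 53/18) + 3777 = -35/18 + 3777 = 67951/18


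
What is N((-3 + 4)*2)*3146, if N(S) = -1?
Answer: -3146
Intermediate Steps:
N((-3 + 4)*2)*3146 = -1*3146 = -3146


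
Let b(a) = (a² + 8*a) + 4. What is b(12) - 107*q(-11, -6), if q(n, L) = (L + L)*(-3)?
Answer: -3608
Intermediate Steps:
b(a) = 4 + a² + 8*a
q(n, L) = -6*L (q(n, L) = (2*L)*(-3) = -6*L)
b(12) - 107*q(-11, -6) = (4 + 12² + 8*12) - (-642)*(-6) = (4 + 144 + 96) - 107*36 = 244 - 3852 = -3608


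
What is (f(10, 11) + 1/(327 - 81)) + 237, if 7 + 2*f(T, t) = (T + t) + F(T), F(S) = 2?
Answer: 60271/246 ≈ 245.00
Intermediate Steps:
f(T, t) = -5/2 + T/2 + t/2 (f(T, t) = -7/2 + ((T + t) + 2)/2 = -7/2 + (2 + T + t)/2 = -7/2 + (1 + T/2 + t/2) = -5/2 + T/2 + t/2)
(f(10, 11) + 1/(327 - 81)) + 237 = ((-5/2 + (½)*10 + (½)*11) + 1/(327 - 81)) + 237 = ((-5/2 + 5 + 11/2) + 1/246) + 237 = (8 + 1/246) + 237 = 1969/246 + 237 = 60271/246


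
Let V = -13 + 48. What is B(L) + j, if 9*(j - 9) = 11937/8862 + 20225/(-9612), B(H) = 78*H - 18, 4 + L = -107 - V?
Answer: -1456231834703/127772316 ≈ -11397.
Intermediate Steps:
V = 35
L = -146 (L = -4 + (-107 - 1*35) = -4 + (-107 - 35) = -4 - 142 = -146)
B(H) = -18 + 78*H
j = 1139201593/127772316 (j = 9 + (11937/8862 + 20225/(-9612))/9 = 9 + (11937*(1/8862) + 20225*(-1/9612))/9 = 9 + (3979/2954 - 20225/9612)/9 = 9 + (⅑)*(-10749251/14196924) = 9 - 10749251/127772316 = 1139201593/127772316 ≈ 8.9159)
B(L) + j = (-18 + 78*(-146)) + 1139201593/127772316 = (-18 - 11388) + 1139201593/127772316 = -11406 + 1139201593/127772316 = -1456231834703/127772316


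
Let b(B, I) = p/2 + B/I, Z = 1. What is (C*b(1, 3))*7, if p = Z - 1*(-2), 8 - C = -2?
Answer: 385/3 ≈ 128.33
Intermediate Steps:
C = 10 (C = 8 - 1*(-2) = 8 + 2 = 10)
p = 3 (p = 1 - 1*(-2) = 1 + 2 = 3)
b(B, I) = 3/2 + B/I
(C*b(1, 3))*7 = (10*(3/2 + 1/3))*7 = (10*(3/2 + 1*(⅓)))*7 = (10*(3/2 + ⅓))*7 = (10*(11/6))*7 = (55/3)*7 = 385/3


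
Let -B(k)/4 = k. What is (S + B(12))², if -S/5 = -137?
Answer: 405769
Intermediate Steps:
S = 685 (S = -5*(-137) = 685)
B(k) = -4*k
(S + B(12))² = (685 - 4*12)² = (685 - 48)² = 637² = 405769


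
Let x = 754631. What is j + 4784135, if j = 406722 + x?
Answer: 5945488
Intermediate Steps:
j = 1161353 (j = 406722 + 754631 = 1161353)
j + 4784135 = 1161353 + 4784135 = 5945488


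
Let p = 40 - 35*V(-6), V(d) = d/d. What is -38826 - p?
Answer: -38831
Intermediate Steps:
V(d) = 1
p = 5 (p = 40 - 35*1 = 40 - 35 = 5)
-38826 - p = -38826 - 1*5 = -38826 - 5 = -38831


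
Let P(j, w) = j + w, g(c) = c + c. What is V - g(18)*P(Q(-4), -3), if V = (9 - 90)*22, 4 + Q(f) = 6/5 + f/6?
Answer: -7746/5 ≈ -1549.2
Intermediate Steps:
Q(f) = -14/5 + f/6 (Q(f) = -4 + (6/5 + f/6) = -14/5 + f/6)
g(c) = 2*c
V = -1782 (V = -81*22 = -1782)
V - g(18)*P(Q(-4), -3) = -1782 - 2*18*((-14/5 + (⅙)*(-4)) - 3) = -1782 - 36*((-14/5 - ⅔) - 3) = -1782 - 36*(-52/15 - 3) = -1782 - 36*(-97)/15 = -1782 - 1*(-1164/5) = -1782 + 1164/5 = -7746/5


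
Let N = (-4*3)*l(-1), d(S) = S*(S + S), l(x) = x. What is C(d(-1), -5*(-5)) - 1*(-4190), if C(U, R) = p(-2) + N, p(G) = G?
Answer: 4200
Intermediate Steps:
d(S) = 2*S² (d(S) = S*(2*S) = 2*S²)
N = 12 (N = -4*3*(-1) = -12*(-1) = 12)
C(U, R) = 10 (C(U, R) = -2 + 12 = 10)
C(d(-1), -5*(-5)) - 1*(-4190) = 10 - 1*(-4190) = 10 + 4190 = 4200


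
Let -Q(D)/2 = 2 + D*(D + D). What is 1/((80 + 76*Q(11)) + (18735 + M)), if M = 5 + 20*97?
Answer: -1/16328 ≈ -6.1244e-5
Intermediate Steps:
Q(D) = -4 - 4*D**2 (Q(D) = -2*(2 + D*(D + D)) = -2*(2 + D*(2*D)) = -2*(2 + 2*D**2) = -4 - 4*D**2)
M = 1945 (M = 5 + 1940 = 1945)
1/((80 + 76*Q(11)) + (18735 + M)) = 1/((80 + 76*(-4 - 4*11**2)) + (18735 + 1945)) = 1/((80 + 76*(-4 - 4*121)) + 20680) = 1/((80 + 76*(-4 - 484)) + 20680) = 1/((80 + 76*(-488)) + 20680) = 1/((80 - 37088) + 20680) = 1/(-37008 + 20680) = 1/(-16328) = -1/16328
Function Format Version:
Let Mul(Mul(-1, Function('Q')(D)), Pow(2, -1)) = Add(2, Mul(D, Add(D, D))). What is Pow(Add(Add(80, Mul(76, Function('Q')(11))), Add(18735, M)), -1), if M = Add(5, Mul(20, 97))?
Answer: Rational(-1, 16328) ≈ -6.1244e-5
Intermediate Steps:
Function('Q')(D) = Add(-4, Mul(-4, Pow(D, 2))) (Function('Q')(D) = Mul(-2, Add(2, Mul(D, Add(D, D)))) = Mul(-2, Add(2, Mul(D, Mul(2, D)))) = Mul(-2, Add(2, Mul(2, Pow(D, 2)))) = Add(-4, Mul(-4, Pow(D, 2))))
M = 1945 (M = Add(5, 1940) = 1945)
Pow(Add(Add(80, Mul(76, Function('Q')(11))), Add(18735, M)), -1) = Pow(Add(Add(80, Mul(76, Add(-4, Mul(-4, Pow(11, 2))))), Add(18735, 1945)), -1) = Pow(Add(Add(80, Mul(76, Add(-4, Mul(-4, 121)))), 20680), -1) = Pow(Add(Add(80, Mul(76, Add(-4, -484))), 20680), -1) = Pow(Add(Add(80, Mul(76, -488)), 20680), -1) = Pow(Add(Add(80, -37088), 20680), -1) = Pow(Add(-37008, 20680), -1) = Pow(-16328, -1) = Rational(-1, 16328)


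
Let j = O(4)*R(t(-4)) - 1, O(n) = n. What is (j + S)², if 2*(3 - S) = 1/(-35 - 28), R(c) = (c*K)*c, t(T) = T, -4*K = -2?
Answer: 18361225/15876 ≈ 1156.5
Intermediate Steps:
K = ½ (K = -¼*(-2) = ½ ≈ 0.50000)
R(c) = c²/2 (R(c) = (c*(½))*c = (c/2)*c = c²/2)
S = 379/126 (S = 3 - 1/(2*(-35 - 28)) = 3 - ½/(-63) = 3 - ½*(-1/63) = 3 + 1/126 = 379/126 ≈ 3.0079)
j = 31 (j = 4*((½)*(-4)²) - 1 = 4*((½)*16) - 1 = 4*8 - 1 = 32 - 1 = 31)
(j + S)² = (31 + 379/126)² = (4285/126)² = 18361225/15876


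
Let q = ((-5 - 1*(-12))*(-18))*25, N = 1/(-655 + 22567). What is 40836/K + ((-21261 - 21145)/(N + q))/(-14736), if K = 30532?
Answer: 216180940580650/161743264603469 ≈ 1.3366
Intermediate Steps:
N = 1/21912 ≈ 4.5637e-5
q = -3150 (q = ((-5 + 12)*(-18))*25 = (7*(-18))*25 = -126*25 = -3150)
40836/K + ((-21261 - 21145)/(N + q))/(-14736) = 40836/30532 + ((-21261 - 21145)/(1/21912 - 3150))/(-14736) = 40836*(1/30532) - 42406/(-69022799/21912)*(-1/14736) = 10209/7633 - 42406*(-21912/69022799)*(-1/14736) = 10209/7633 + (929200272/69022799)*(-1/14736) = 10209/7633 - 19358339/21189999293 = 216180940580650/161743264603469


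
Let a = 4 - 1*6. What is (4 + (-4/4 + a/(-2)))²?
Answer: 16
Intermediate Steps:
a = -2 (a = 4 - 6 = -2)
(4 + (-4/4 + a/(-2)))² = (4 + (-4/4 - 2/(-2)))² = (4 + (-4*¼ - 2*(-½)))² = (4 + (-1 + 1))² = (4 + 0)² = 4² = 16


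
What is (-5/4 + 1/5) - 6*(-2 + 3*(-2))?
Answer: 939/20 ≈ 46.950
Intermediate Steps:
(-5/4 + 1/5) - 6*(-2 + 3*(-2)) = (-5*¼ + 1*(⅕)) - 6*(-2 - 6) = (-5/4 + ⅕) - 6*(-8) = -21/20 + 48 = 939/20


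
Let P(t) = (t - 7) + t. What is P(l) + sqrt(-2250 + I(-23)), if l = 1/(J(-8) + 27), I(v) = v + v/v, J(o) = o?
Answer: -131/19 + 4*I*sqrt(142) ≈ -6.8947 + 47.666*I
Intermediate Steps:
I(v) = 1 + v (I(v) = v + 1 = 1 + v)
l = 1/19 (l = 1/(-8 + 27) = 1/19 ≈ 0.052632)
P(t) = -7 + 2*t (P(t) = (-7 + t) + t = -7 + 2*t)
P(l) + sqrt(-2250 + I(-23)) = (-7 + 2*(1/19)) + sqrt(-2250 + (1 - 23)) = (-7 + 2/19) + sqrt(-2250 - 22) = -131/19 + sqrt(-2272) = -131/19 + 4*I*sqrt(142)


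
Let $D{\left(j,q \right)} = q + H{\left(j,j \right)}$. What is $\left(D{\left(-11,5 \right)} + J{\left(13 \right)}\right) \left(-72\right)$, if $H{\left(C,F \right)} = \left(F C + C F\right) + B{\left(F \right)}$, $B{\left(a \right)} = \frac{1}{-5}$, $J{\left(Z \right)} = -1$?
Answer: $- \frac{88488}{5} \approx -17698.0$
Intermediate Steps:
$B{\left(a \right)} = - \frac{1}{5}$
$H{\left(C,F \right)} = - \frac{1}{5} + 2 C F$ ($H{\left(C,F \right)} = \left(F C + C F\right) - \frac{1}{5} = \left(C F + C F\right) - \frac{1}{5} = 2 C F - \frac{1}{5} = - \frac{1}{5} + 2 C F$)
$D{\left(j,q \right)} = - \frac{1}{5} + q + 2 j^{2}$ ($D{\left(j,q \right)} = q + \left(- \frac{1}{5} + 2 j j\right) = q + \left(- \frac{1}{5} + 2 j^{2}\right) = - \frac{1}{5} + q + 2 j^{2}$)
$\left(D{\left(-11,5 \right)} + J{\left(13 \right)}\right) \left(-72\right) = \left(\left(- \frac{1}{5} + 5 + 2 \left(-11\right)^{2}\right) - 1\right) \left(-72\right) = \left(\left(- \frac{1}{5} + 5 + 2 \cdot 121\right) - 1\right) \left(-72\right) = \left(\left(- \frac{1}{5} + 5 + 242\right) - 1\right) \left(-72\right) = \left(\frac{1234}{5} - 1\right) \left(-72\right) = \frac{1229}{5} \left(-72\right) = - \frac{88488}{5}$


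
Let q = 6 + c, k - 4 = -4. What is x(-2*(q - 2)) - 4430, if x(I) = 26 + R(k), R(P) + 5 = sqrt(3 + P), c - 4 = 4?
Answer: -4409 + sqrt(3) ≈ -4407.3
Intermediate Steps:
c = 8 (c = 4 + 4 = 8)
k = 0 (k = 4 - 4 = 0)
R(P) = -5 + sqrt(3 + P)
q = 14 (q = 6 + 8 = 14)
x(I) = 21 + sqrt(3) (x(I) = 26 + (-5 + sqrt(3 + 0)) = 26 + (-5 + sqrt(3)) = 21 + sqrt(3))
x(-2*(q - 2)) - 4430 = (21 + sqrt(3)) - 4430 = -4409 + sqrt(3)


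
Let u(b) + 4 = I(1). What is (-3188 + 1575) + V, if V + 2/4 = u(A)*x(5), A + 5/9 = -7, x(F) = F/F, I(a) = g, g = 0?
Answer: -3235/2 ≈ -1617.5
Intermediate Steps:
I(a) = 0
x(F) = 1
A = -68/9 (A = -5/9 - 7 = -68/9 ≈ -7.5556)
u(b) = -4 (u(b) = -4 + 0 = -4)
V = -9/2 (V = -1/2 - 4*1 = -1/2 - 4 = -9/2 ≈ -4.5000)
(-3188 + 1575) + V = (-3188 + 1575) - 9/2 = -1613 - 9/2 = -3235/2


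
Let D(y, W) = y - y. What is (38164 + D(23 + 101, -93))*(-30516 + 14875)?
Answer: -596923124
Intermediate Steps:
D(y, W) = 0
(38164 + D(23 + 101, -93))*(-30516 + 14875) = (38164 + 0)*(-30516 + 14875) = 38164*(-15641) = -596923124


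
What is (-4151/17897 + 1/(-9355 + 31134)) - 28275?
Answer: -11021084910557/389778763 ≈ -28275.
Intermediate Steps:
(-4151/17897 + 1/(-9355 + 31134)) - 28275 = (-4151*1/17897 + 1/21779) - 28275 = (-4151/17897 + 1/21779) - 28275 = -90386732/389778763 - 28275 = -11021084910557/389778763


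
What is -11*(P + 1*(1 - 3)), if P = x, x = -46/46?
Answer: 33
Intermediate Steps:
x = -1 (x = -46*1/46 = -1)
P = -1
-11*(P + 1*(1 - 3)) = -11*(-1 + 1*(1 - 3)) = -11*(-1 + 1*(-2)) = -11*(-1 - 2) = -11*(-3) = 33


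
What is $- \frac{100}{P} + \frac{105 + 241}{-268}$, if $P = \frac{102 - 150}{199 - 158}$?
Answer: $\frac{67637}{804} \approx 84.126$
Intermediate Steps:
$P = - \frac{48}{41} \approx -1.1707$
$- \frac{100}{P} + \frac{105 + 241}{-268} = - \frac{100}{- \frac{48}{41}} + \frac{105 + 241}{-268} = \left(-100\right) \left(- \frac{41}{48}\right) + 346 \left(- \frac{1}{268}\right) = \frac{1025}{12} - \frac{173}{134} = \frac{67637}{804}$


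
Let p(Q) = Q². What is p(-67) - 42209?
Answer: -37720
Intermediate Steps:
p(-67) - 42209 = (-67)² - 42209 = 4489 - 42209 = -37720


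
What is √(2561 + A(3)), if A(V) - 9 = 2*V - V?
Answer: √2573 ≈ 50.725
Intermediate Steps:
A(V) = 9 + V (A(V) = 9 + (2*V - V) = 9 + V)
√(2561 + A(3)) = √(2561 + (9 + 3)) = √(2561 + 12) = √2573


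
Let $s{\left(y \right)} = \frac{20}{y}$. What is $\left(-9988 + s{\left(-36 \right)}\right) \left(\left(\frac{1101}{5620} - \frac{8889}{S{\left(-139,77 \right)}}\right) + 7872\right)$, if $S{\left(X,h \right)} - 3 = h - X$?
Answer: $- \frac{288838614481601}{3692340} \approx -7.8226 \cdot 10^{7}$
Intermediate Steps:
$S{\left(X,h \right)} = 3 + h - X$ ($S{\left(X,h \right)} = 3 - \left(X - h\right) = 3 + h - X$)
$\left(-9988 + s{\left(-36 \right)}\right) \left(\left(\frac{1101}{5620} - \frac{8889}{S{\left(-139,77 \right)}}\right) + 7872\right) = \left(-9988 + \frac{20}{-36}\right) \left(\left(\frac{1101}{5620} - \frac{8889}{3 + 77 - -139}\right) + 7872\right) = \left(-9988 + 20 \left(- \frac{1}{36}\right)\right) \left(\left(1101 \cdot \frac{1}{5620} - \frac{8889}{3 + 77 + 139}\right) + 7872\right) = \left(-9988 - \frac{5}{9}\right) \left(\left(\frac{1101}{5620} - \frac{8889}{219}\right) + 7872\right) = - \frac{89897 \left(\left(\frac{1101}{5620} - \frac{2963}{73}\right) + 7872\right)}{9} = - \frac{89897 \left(- \frac{16571687}{410260} + 7872\right)}{9} = \left(- \frac{89897}{9}\right) \frac{3212995033}{410260} = - \frac{288838614481601}{3692340}$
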